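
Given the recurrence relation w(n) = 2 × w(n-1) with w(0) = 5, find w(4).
Computing step by step:
w(0) = 5
w(1) = 2 × 5 = 10
w(2) = 2 × 10 = 20
w(3) = 2 × 20 = 40
w(4) = 2 × 40 = 80

80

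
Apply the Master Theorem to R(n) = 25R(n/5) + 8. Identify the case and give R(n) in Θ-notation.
Master Theorem template: R(n) = a·R(n/b) + f(n).
Here: a=25, b=5, f(n)=8
Compute log_b(a) = log_5(25) = 2.
f(n) = 8 = O(n^(2-ε)) with ε = 2. Case 1: R(n) = Θ(n^log_b(a)) = Θ(n^2).

Case 1: R(n) = Θ(n^2)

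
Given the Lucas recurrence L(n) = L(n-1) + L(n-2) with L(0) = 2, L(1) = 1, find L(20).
Computing the sequence terms:
2, 1, 3, 4, 7, 11, 18, 29, 47, 76, 123, 199, 322, 521, 843, 1364, 2207, 3571, 5778, 9349, 15127

15127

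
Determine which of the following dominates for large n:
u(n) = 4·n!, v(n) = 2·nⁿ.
Comparing growth rates:
Growth-rate hierarchy: log n ≺ any polynomial ≺ any exponential cⁿ (c>1) ≺ n! ≺ nⁿ.
super-exponential nⁿ dominates factorial asymptotically.

v(n) grows faster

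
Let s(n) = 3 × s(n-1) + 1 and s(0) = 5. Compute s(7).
Computing step by step:
s(0) = 5
s(1) = 3 × 5 + 1 = 16
s(2) = 3 × 16 + 1 = 49
s(3) = 3 × 49 + 1 = 148
s(4) = 3 × 148 + 1 = 445
s(5) = 3 × 445 + 1 = 1336
s(6) = 3 × 1336 + 1 = 4009
s(7) = 3 × 4009 + 1 = 12028

12028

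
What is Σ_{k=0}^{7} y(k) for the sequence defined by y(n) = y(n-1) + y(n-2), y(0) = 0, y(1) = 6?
Computing the sequence terms: 0, 6, 6, 12, 18, 30, 48, 78
Adding these values together:

198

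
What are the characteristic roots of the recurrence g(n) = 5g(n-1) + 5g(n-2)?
Substitute g(n) = rⁿ and divide through by rⁿ⁻²: r² - 5r - 5 = 0
Discriminant: 5² + 4·5 = 45, not a perfect square, so by the quadratic formula r = (5 ± √45)/2.
General solution: g(n) = A·r₁ⁿ + B·r₂ⁿ where r₁,r₂ = (5 ± √45)/2

Characteristic: r² - 5r - 5 = 0, Roots: r = (5 ± √45)/2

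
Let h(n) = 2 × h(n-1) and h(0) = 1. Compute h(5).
Computing step by step:
h(0) = 1
h(1) = 2 × 1 = 2
h(2) = 2 × 2 = 4
h(3) = 2 × 4 = 8
h(4) = 2 × 8 = 16
h(5) = 2 × 16 = 32

32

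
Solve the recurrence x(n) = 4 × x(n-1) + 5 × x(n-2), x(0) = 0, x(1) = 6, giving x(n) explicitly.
Recurrence: x(n) = 4 × x(n-1) + 5 × x(n-2), initial: x(0) = 0, x(1) = 6.
Characteristic equation: r² - 4r - 5 = 0, which factors as (r - 5)(r + 1) = 0, so r = 5, -1. General solution x(n) = A·5ⁿ + B·(-1)ⁿ. From x(0) = 0: A + B = 0. From x(1) = 6: 5A - 1B = 6. Solving gives A = 1, B = -1.

x(n) = 5ⁿ - (-1)ⁿ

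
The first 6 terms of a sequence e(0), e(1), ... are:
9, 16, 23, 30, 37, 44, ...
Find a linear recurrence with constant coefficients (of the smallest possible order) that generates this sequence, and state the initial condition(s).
Look for the lowest-order linear relation among consecutive terms.
Observation: consecutive differences are constant (= 7).
Check at n=2: 1·16 + 7 = 23. ✓

e(n) = e(n-1) + 7, e(0) = 9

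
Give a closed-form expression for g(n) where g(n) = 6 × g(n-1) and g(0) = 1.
Recurrence: g(n) = 6 × g(n-1), initial: g(0) = 1.
Each term is 6 times the previous, so this is geometric with ratio 6. After n steps: g(n) = g(0)·6ⁿ = 6ⁿ.

g(n) = 6ⁿ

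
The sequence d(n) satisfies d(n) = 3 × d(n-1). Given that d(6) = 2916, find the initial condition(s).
In general d(n) = 3ⁿ · d(0). At n = 6: d(0) = d(6) / 3^6 = 2916 / 729 = 4.

d(0) = 4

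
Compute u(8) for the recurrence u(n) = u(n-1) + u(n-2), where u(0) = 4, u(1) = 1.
Computing the sequence terms:
4, 1, 5, 6, 11, 17, 28, 45, 73

73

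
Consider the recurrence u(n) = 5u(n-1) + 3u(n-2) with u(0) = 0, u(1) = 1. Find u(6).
Computing the sequence terms:
0, 1, 5, 28, 155, 859, 4760

4760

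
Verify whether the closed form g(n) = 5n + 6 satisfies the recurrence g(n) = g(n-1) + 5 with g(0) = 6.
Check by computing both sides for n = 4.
From the recurrence with g(0) = 6:
  g(0) = 6, g(1) = 11, g(2) = 16, g(3) = 21, g(4) = 26
  so the recurrence gives g(4) = 26.
From the proposed closed form g(n) = 5n + 6:
  g(4) = 26.
Both sides give 26 at n = 4, and the initial condition(s) match, so the closed form is consistent.

Yes, the closed form is correct.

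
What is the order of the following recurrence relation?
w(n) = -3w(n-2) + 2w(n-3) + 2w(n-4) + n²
The order is the largest lag k for which w(n-k) appears. Here the deepest term is w(n-4) (the n² term is non-homogeneous and does not affect the order), so the order is 4.

Order 4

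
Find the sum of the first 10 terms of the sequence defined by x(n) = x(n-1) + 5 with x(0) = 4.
Computing the sequence terms: 4, 9, 14, 19, 24, 29, 34, 39, 44, 49
Adding these values together:

265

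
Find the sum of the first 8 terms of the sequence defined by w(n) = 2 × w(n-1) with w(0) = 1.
Computing the sequence terms: 1, 2, 4, 8, 16, 32, 64, 128
Adding these values together:

255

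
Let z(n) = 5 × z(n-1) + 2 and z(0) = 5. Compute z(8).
Computing step by step:
z(0) = 5
z(1) = 5 × 5 + 2 = 27
z(2) = 5 × 27 + 2 = 137
z(3) = 5 × 137 + 2 = 687
z(4) = 5 × 687 + 2 = 3437
z(5) = 5 × 3437 + 2 = 17187
z(6) = 5 × 17187 + 2 = 85937
z(7) = 5 × 85937 + 2 = 429687
z(8) = 5 × 429687 + 2 = 2148437

2148437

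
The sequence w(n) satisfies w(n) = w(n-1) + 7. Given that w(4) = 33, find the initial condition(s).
w(4) = w(0) + 4·7, so w(0) = 33 - 28 = 5.

w(0) = 5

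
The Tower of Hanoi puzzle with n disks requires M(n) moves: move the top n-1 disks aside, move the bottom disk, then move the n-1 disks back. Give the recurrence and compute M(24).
Moving n disks = move the top n-1 disks aside (M(n-1) moves) + move the largest disk (1 move) + move the n-1 disks back on top (M(n-1) moves), so M(n) = 2M(n-1) + 1, with M(1) = 1 (a single disk takes one move).
First terms: 1, 3, 7, 15, 31, 63, … — each is one less than a power of 2. Indeed M(n) + 1 = 2(M(n-1) + 1) with M(1) + 1 = 2, so M(n) + 1 = 2ⁿ and M(n) = 2ⁿ - 1.
Hence M(24) = 2^24 - 1 = 16777216 - 1 = 16777215.

M(n) = 2M(n-1) + 1, M(1) = 1; M(24) = 16777215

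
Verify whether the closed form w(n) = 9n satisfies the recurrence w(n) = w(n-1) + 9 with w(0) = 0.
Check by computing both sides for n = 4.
From the recurrence with w(0) = 0:
  w(0) = 0, w(1) = 9, w(2) = 18, w(3) = 27, w(4) = 36
  so the recurrence gives w(4) = 36.
From the proposed closed form w(n) = 9n:
  w(4) = 36.
Both sides give 36 at n = 4, and the initial condition(s) match, so the closed form is consistent.

Yes, the closed form is correct.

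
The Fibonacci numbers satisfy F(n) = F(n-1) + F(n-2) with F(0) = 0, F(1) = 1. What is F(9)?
Computing the sequence terms:
0, 1, 1, 2, 3, 5, 8, 13, 21, 34

34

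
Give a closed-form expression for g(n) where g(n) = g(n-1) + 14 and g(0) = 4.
Recurrence: g(n) = g(n-1) + 14, initial: g(0) = 4.
Each step adds 14, so g(n) = g(0) + 14n = 14n + 4.

g(n) = 14n + 4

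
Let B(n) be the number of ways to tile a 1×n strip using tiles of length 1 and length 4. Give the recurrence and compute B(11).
Condition on the last tile: it has length 1 (leaving a 1×(n-1) strip) or length 4 (leaving a 1×(n-4) strip), so B(n) = B(n-1) + B(n-4) (order-4 linear recurrence).
For 0 ≤ i < 4 only unit tiles fit, so B(i) = 1.
Iterating the recurrence: B(4) = 2, B(5) = 3, B(6) = 4, B(7) = 5, B(8) = 7, B(9) = 10, B(10) = 14, B(11) = 19.

B(n) = B(n-1) + B(n-4), with B(i) = 1 for 0 ≤ i < 4; B(11) = 19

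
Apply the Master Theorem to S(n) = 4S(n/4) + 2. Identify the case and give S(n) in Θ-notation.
Master Theorem template: S(n) = a·S(n/b) + f(n).
Here: a=4, b=4, f(n)=2
Compute log_b(a) = log_4(4) = 1.
f(n) = 2 = O(n^(1-ε)) with ε = 1. Case 1: S(n) = Θ(n^log_b(a)) = Θ(n).

Case 1: S(n) = Θ(n)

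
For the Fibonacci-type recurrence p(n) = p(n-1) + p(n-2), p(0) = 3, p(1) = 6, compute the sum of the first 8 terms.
Computing the sequence terms: 3, 6, 9, 15, 24, 39, 63, 102
Adding these values together:

261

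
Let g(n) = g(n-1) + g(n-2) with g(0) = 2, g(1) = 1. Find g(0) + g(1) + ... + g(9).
Computing the sequence terms: 2, 1, 3, 4, 7, 11, 18, 29, 47, 76
Adding these values together:

198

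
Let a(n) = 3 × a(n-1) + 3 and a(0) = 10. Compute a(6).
Computing step by step:
a(0) = 10
a(1) = 3 × 10 + 3 = 33
a(2) = 3 × 33 + 3 = 102
a(3) = 3 × 102 + 3 = 309
a(4) = 3 × 309 + 3 = 930
a(5) = 3 × 930 + 3 = 2793
a(6) = 3 × 2793 + 3 = 8382

8382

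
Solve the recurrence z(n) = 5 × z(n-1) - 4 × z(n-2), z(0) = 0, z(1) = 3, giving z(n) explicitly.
Recurrence: z(n) = 5 × z(n-1) - 4 × z(n-2), initial: z(0) = 0, z(1) = 3.
Characteristic equation: r² - 5r + 4 = 0, which factors as (r - 4)(r - 1) = 0, so r = 4, 1. General solution z(n) = A·4ⁿ + B·1ⁿ. From z(0) = 0: A + B = 0. From z(1) = 3: 4A + 1B = 3. Solving gives A = 1, B = -1.

z(n) = 4ⁿ - 1ⁿ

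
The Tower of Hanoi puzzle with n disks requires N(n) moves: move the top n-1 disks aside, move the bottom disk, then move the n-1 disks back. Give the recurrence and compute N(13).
Moving n disks = move the top n-1 disks aside (N(n-1) moves) + move the largest disk (1 move) + move the n-1 disks back on top (N(n-1) moves), so N(n) = 2N(n-1) + 1, with N(1) = 1 (a single disk takes one move).
First terms: 1, 3, 7, 15, 31, 63, … — each is one less than a power of 2. Indeed N(n) + 1 = 2(N(n-1) + 1) with N(1) + 1 = 2, so N(n) + 1 = 2ⁿ and N(n) = 2ⁿ - 1.
Hence N(13) = 2^13 - 1 = 8192 - 1 = 8191.

N(n) = 2N(n-1) + 1, N(1) = 1; N(13) = 8191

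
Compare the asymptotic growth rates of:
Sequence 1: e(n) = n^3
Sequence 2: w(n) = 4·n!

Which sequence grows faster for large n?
Comparing growth rates:
Growth-rate hierarchy: log n ≺ any polynomial ≺ any exponential cⁿ (c>1) ≺ n! ≺ nⁿ.
factorial dominates polynomial degree 3 asymptotically.

w(n) grows faster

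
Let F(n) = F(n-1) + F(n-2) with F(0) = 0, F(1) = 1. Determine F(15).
Computing the sequence terms:
0, 1, 1, 2, 3, 5, 8, 13, 21, 34, 55, 89, 144, 233, 377, 610

610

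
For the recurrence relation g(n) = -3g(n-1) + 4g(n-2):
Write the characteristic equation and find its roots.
Substitute g(n) = rⁿ and divide through by rⁿ⁻²: r² + 3r - 4 = 0
Factor: (r + 4)(r - 1) = 0, so r = -4, 1.
General solution: g(n) = A·(-4)ⁿ + B·1ⁿ

Characteristic: r² + 3r - 4 = 0, Roots: r = -4, 1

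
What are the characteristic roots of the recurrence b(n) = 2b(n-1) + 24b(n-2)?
Substitute b(n) = rⁿ and divide through by rⁿ⁻²: r² - 2r - 24 = 0
Factor: (r + 4)(r - 6) = 0, so r = -4, 6.
General solution: b(n) = A·(-4)ⁿ + B·6ⁿ

Characteristic: r² - 2r - 24 = 0, Roots: r = -4, 6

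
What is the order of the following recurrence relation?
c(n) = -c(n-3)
The order is the largest lag k for which c(n-k) appears. Here the deepest term is c(n-3), so the order is 3.

Order 3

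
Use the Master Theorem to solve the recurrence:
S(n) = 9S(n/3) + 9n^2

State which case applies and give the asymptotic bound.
Master Theorem template: S(n) = a·S(n/b) + f(n).
Here: a=9, b=3, f(n)=9n^2
Compute log_b(a) = log_3(9) = 2.
f(n) = 9n^2 = Θ(n^2). Case 2: S(n) = Θ(n^2 log n).

Case 2: S(n) = Θ(n^2 log n)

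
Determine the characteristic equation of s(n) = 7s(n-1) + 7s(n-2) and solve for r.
Substitute s(n) = rⁿ and divide through by rⁿ⁻²: r² - 7r - 7 = 0
Discriminant: 7² + 4·7 = 77, not a perfect square, so by the quadratic formula r = (7 ± √77)/2.
General solution: s(n) = A·r₁ⁿ + B·r₂ⁿ where r₁,r₂ = (7 ± √77)/2

Characteristic: r² - 7r - 7 = 0, Roots: r = (7 ± √77)/2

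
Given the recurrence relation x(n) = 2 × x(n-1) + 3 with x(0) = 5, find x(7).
Computing step by step:
x(0) = 5
x(1) = 2 × 5 + 3 = 13
x(2) = 2 × 13 + 3 = 29
x(3) = 2 × 29 + 3 = 61
x(4) = 2 × 61 + 3 = 125
x(5) = 2 × 125 + 3 = 253
x(6) = 2 × 253 + 3 = 509
x(7) = 2 × 509 + 3 = 1021

1021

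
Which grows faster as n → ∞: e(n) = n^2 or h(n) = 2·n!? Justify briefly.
Comparing growth rates:
Growth-rate hierarchy: log n ≺ any polynomial ≺ any exponential cⁿ (c>1) ≺ n! ≺ nⁿ.
factorial dominates polynomial degree 2 asymptotically.

h(n) grows faster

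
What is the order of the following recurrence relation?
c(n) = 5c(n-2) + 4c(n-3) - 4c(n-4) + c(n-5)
The order is the largest lag k for which c(n-k) appears. Here the deepest term is c(n-5), so the order is 5.

Order 5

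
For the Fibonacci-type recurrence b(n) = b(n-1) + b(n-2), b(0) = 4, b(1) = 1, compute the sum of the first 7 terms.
Computing the sequence terms: 4, 1, 5, 6, 11, 17, 28
Adding these values together:

72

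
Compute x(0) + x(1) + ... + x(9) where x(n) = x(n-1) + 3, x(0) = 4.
Computing the sequence terms: 4, 7, 10, 13, 16, 19, 22, 25, 28, 31
Adding these values together:

175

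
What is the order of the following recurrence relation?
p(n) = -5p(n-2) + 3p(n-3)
The order is the largest lag k for which p(n-k) appears. Here the deepest term is p(n-3), so the order is 3.

Order 3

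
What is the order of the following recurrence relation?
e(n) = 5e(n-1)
The order is the largest lag k for which e(n-k) appears. Here the deepest term is e(n-1), so the order is 1.

Order 1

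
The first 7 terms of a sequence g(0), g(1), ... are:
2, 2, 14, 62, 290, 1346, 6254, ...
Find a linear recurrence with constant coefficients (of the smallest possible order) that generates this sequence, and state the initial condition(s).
Look for the lowest-order linear relation among consecutive terms.
Observation: g(n) - 4·g(n-1) - (3)·g(n-2) = 0 holds for the shown terms, and no order-1 relation g(n) = α·g(n-1) + β fits.
Check at n=3: 4·14 + (3)·2 = 62. ✓

g(n) = 4g(n-1) + 3g(n-2), g(0) = 2, g(1) = 2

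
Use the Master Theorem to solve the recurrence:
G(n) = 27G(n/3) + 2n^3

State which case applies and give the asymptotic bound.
Master Theorem template: G(n) = a·G(n/b) + f(n).
Here: a=27, b=3, f(n)=2n^3
Compute log_b(a) = log_3(27) = 3.
f(n) = 2n^3 = Θ(n^3). Case 2: G(n) = Θ(n^3 log n).

Case 2: G(n) = Θ(n^3 log n)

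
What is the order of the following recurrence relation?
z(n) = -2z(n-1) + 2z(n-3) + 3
The order is the largest lag k for which z(n-k) appears. Here the deepest term is z(n-3) (the 3 term is non-homogeneous and does not affect the order), so the order is 3.

Order 3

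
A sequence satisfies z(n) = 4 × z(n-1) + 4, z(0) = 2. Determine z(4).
Computing step by step:
z(0) = 2
z(1) = 4 × 2 + 4 = 12
z(2) = 4 × 12 + 4 = 52
z(3) = 4 × 52 + 4 = 212
z(4) = 4 × 212 + 4 = 852

852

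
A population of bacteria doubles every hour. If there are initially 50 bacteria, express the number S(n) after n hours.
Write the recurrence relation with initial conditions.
Each hour multiplies the count by 2, so the count after n hours depends only on the count after n-1 hours: S(n) = 2 × S(n-1). The starting count gives S(0) = 50.
Unrolling n times gives the closed form S(n) = 50 × 2ⁿ.

S(n) = 2 × S(n-1), S(0) = 50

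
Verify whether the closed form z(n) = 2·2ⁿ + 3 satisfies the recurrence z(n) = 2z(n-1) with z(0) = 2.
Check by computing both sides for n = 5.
From the recurrence with z(0) = 2:
  z(0) = 2, z(1) = 4, z(2) = 8, z(3) = 16, z(4) = 32, z(5) = 64
  so the recurrence gives z(5) = 64.
From the proposed closed form z(n) = 2·2ⁿ + 3:
  z(5) = 67.
The recurrence gives 64 but the closed form gives 67, so the closed form does not satisfy the recurrence.

No, the closed form is incorrect.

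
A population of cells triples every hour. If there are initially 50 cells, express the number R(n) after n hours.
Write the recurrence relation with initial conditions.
Each hour multiplies the count by 3, so the count after n hours depends only on the count after n-1 hours: R(n) = 3 × R(n-1). The starting count gives R(0) = 50.
Unrolling n times gives the closed form R(n) = 50 × 3ⁿ.

R(n) = 3 × R(n-1), R(0) = 50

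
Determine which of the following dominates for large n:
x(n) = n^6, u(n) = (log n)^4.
Comparing growth rates:
Growth-rate hierarchy: log n ≺ any polynomial ≺ any exponential cⁿ (c>1) ≺ n! ≺ nⁿ.
polynomial degree 6 dominates polylogarithmic (log n)^4 asymptotically.

x(n) grows faster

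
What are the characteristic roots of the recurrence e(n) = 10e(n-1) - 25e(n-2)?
Substitute e(n) = rⁿ and divide through by rⁿ⁻²: r² - 10r + 25 = 0
Factor: (r - 5)² = 0, so r = 5 (double root).
General solution: e(n) = (A + Bn)·5ⁿ

Characteristic: r² - 10r + 25 = 0, Roots: r = 5 (double root)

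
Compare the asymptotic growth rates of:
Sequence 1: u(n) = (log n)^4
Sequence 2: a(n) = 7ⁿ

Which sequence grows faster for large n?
Comparing growth rates:
Growth-rate hierarchy: log n ≺ any polynomial ≺ any exponential cⁿ (c>1) ≺ n! ≺ nⁿ.
exponential base 7 dominates polylogarithmic (log n)^4 asymptotically.

a(n) grows faster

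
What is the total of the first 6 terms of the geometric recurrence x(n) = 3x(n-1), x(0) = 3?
Computing the sequence terms: 3, 9, 27, 81, 243, 729
Adding these values together:

1092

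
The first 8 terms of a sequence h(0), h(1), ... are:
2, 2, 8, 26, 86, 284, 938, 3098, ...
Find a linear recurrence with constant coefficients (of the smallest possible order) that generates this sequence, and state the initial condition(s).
Look for the lowest-order linear relation among consecutive terms.
Observation: h(n) - 3·h(n-1) - (1)·h(n-2) = 0 holds for the shown terms, and no order-1 relation h(n) = α·h(n-1) + β fits.
Check at n=3: 3·8 + (1)·2 = 26. ✓

h(n) = 3h(n-1) + h(n-2), h(0) = 2, h(1) = 2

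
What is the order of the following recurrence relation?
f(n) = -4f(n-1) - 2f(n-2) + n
The order is the largest lag k for which f(n-k) appears. Here the deepest term is f(n-2) (the n term is non-homogeneous and does not affect the order), so the order is 2.

Order 2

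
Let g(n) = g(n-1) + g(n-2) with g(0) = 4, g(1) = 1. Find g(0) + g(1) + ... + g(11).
Computing the sequence terms: 4, 1, 5, 6, 11, 17, 28, 45, 73, 118, 191, 309
Adding these values together:

808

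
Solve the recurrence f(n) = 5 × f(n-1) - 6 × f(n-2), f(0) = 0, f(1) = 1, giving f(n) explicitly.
Recurrence: f(n) = 5 × f(n-1) - 6 × f(n-2), initial: f(0) = 0, f(1) = 1.
Characteristic equation: r² - 5r + 6 = 0, which factors as (r - 3)(r - 2) = 0, so r = 3, 2. General solution f(n) = A·3ⁿ + B·2ⁿ. From f(0) = 0: A + B = 0. From f(1) = 1: 3A + 2B = 1. Solving gives A = 1, B = -1.

f(n) = 3ⁿ - 2ⁿ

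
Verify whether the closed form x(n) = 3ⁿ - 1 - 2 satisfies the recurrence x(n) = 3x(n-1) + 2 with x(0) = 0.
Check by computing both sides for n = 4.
From the recurrence with x(0) = 0:
  x(0) = 0, x(1) = 2, x(2) = 8, x(3) = 26, x(4) = 80
  so the recurrence gives x(4) = 80.
From the proposed closed form x(n) = 3ⁿ - 1 - 2:
  x(4) = 78.
The recurrence gives 80 but the closed form gives 78, so the closed form does not satisfy the recurrence.

No, the closed form is incorrect.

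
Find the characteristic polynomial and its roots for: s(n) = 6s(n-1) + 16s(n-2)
Substitute s(n) = rⁿ and divide through by rⁿ⁻²: r² - 6r - 16 = 0
Factor: (r + 2)(r - 8) = 0, so r = -2, 8.
General solution: s(n) = A·(-2)ⁿ + B·8ⁿ

Characteristic: r² - 6r - 16 = 0, Roots: r = -2, 8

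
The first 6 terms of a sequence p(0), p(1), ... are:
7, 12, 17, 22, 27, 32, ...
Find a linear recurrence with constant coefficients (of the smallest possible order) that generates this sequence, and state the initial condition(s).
Look for the lowest-order linear relation among consecutive terms.
Observation: consecutive differences are constant (= 5).
Check at n=2: 1·12 + 5 = 17. ✓

p(n) = p(n-1) + 5, p(0) = 7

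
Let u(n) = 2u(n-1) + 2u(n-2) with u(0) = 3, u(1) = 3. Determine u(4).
Computing the sequence terms:
3, 3, 12, 30, 84

84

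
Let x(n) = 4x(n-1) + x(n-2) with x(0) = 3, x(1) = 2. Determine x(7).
Computing the sequence terms:
3, 2, 11, 46, 195, 826, 3499, 14822

14822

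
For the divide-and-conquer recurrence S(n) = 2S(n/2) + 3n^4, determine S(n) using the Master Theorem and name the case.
Master Theorem template: S(n) = a·S(n/b) + f(n).
Here: a=2, b=2, f(n)=3n^4
Compute log_b(a) = log_2(2) = 1.
f(n) = 3n^4 = Ω(n^(1+ε)) with ε = 3, and the regularity condition holds (a·f(n/b) = (a/b^4)·f(n) with a/b^4 = 2^-3 < 1). Case 3: S(n) = Θ(f(n)) = Θ(n^4).

Case 3: S(n) = Θ(n^4)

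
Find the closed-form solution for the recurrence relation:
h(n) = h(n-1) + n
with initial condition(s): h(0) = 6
Recurrence: h(n) = h(n-1) + n, initial: h(0) = 6.
Telescoping: h(n) = h(0) + Σᵢ₌₁ⁿ i = 6 + n(n+1)/2.

h(n) = n(n+1)/2 + 6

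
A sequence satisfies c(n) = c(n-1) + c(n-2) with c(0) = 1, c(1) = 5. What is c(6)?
Computing the sequence terms:
1, 5, 6, 11, 17, 28, 45

45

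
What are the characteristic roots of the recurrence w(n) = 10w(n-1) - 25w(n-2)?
Substitute w(n) = rⁿ and divide through by rⁿ⁻²: r² - 10r + 25 = 0
Factor: (r - 5)² = 0, so r = 5 (double root).
General solution: w(n) = (A + Bn)·5ⁿ

Characteristic: r² - 10r + 25 = 0, Roots: r = 5 (double root)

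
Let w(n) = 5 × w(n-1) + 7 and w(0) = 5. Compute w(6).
Computing step by step:
w(0) = 5
w(1) = 5 × 5 + 7 = 32
w(2) = 5 × 32 + 7 = 167
w(3) = 5 × 167 + 7 = 842
w(4) = 5 × 842 + 7 = 4217
w(5) = 5 × 4217 + 7 = 21092
w(6) = 5 × 21092 + 7 = 105467

105467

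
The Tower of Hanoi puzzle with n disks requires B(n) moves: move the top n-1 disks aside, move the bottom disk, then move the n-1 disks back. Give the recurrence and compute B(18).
Moving n disks = move the top n-1 disks aside (B(n-1) moves) + move the largest disk (1 move) + move the n-1 disks back on top (B(n-1) moves), so B(n) = 2B(n-1) + 1, with B(1) = 1 (a single disk takes one move).
First terms: 1, 3, 7, 15, 31, 63, … — each is one less than a power of 2. Indeed B(n) + 1 = 2(B(n-1) + 1) with B(1) + 1 = 2, so B(n) + 1 = 2ⁿ and B(n) = 2ⁿ - 1.
Hence B(18) = 2^18 - 1 = 262144 - 1 = 262143.

B(n) = 2B(n-1) + 1, B(1) = 1; B(18) = 262143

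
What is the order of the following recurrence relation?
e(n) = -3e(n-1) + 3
The order is the largest lag k for which e(n-k) appears. Here the deepest term is e(n-1) (the 3 term is non-homogeneous and does not affect the order), so the order is 1.

Order 1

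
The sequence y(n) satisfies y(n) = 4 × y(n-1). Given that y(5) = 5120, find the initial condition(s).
In general y(n) = 4ⁿ · y(0). At n = 5: y(0) = y(5) / 4^5 = 5120 / 1024 = 5.

y(0) = 5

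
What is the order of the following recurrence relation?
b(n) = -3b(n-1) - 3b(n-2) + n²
The order is the largest lag k for which b(n-k) appears. Here the deepest term is b(n-2) (the n² term is non-homogeneous and does not affect the order), so the order is 2.

Order 2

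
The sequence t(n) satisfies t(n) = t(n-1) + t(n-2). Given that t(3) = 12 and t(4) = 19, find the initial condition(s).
Work backwards using t(k) = t(k+2) - t(k+1):
t(2) = t(4) - t(3) = 19 - 12 = 7
t(1) = t(3) - t(2) = 12 - 7 = 5
t(0) = t(2) - t(1) = 7 - 5 = 2

t(0) = 2, t(1) = 5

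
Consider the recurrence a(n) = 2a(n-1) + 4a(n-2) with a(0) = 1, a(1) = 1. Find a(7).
Computing the sequence terms:
1, 1, 6, 16, 56, 176, 576, 1856

1856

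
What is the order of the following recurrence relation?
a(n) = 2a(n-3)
The order is the largest lag k for which a(n-k) appears. Here the deepest term is a(n-3), so the order is 3.

Order 3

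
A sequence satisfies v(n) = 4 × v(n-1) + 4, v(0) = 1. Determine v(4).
Computing step by step:
v(0) = 1
v(1) = 4 × 1 + 4 = 8
v(2) = 4 × 8 + 4 = 36
v(3) = 4 × 36 + 4 = 148
v(4) = 4 × 148 + 4 = 596

596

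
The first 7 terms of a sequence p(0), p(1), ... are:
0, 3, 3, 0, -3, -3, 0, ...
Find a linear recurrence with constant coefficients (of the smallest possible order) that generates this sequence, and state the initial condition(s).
Look for the lowest-order linear relation among consecutive terms.
Observation: p(n) - 1·p(n-1) - (-1)·p(n-2) = 0 holds for the shown terms, and no order-1 relation p(n) = α·p(n-1) + β fits.
Check at n=3: 1·3 + (-1)·3 = 0. ✓

p(n) = p(n-1) - p(n-2), p(0) = 0, p(1) = 3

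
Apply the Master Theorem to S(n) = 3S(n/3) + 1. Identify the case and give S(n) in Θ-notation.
Master Theorem template: S(n) = a·S(n/b) + f(n).
Here: a=3, b=3, f(n)=1
Compute log_b(a) = log_3(3) = 1.
f(n) = 1 = O(n^(1-ε)) with ε = 1. Case 1: S(n) = Θ(n^log_b(a)) = Θ(n).

Case 1: S(n) = Θ(n)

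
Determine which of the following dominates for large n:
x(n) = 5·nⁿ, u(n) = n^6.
Comparing growth rates:
Growth-rate hierarchy: log n ≺ any polynomial ≺ any exponential cⁿ (c>1) ≺ n! ≺ nⁿ.
super-exponential nⁿ dominates polynomial degree 6 asymptotically.

x(n) grows faster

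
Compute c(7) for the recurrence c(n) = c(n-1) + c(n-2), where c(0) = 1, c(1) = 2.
Computing the sequence terms:
1, 2, 3, 5, 8, 13, 21, 34

34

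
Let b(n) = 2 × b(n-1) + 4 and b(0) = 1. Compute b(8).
Computing step by step:
b(0) = 1
b(1) = 2 × 1 + 4 = 6
b(2) = 2 × 6 + 4 = 16
b(3) = 2 × 16 + 4 = 36
b(4) = 2 × 36 + 4 = 76
b(5) = 2 × 76 + 4 = 156
b(6) = 2 × 156 + 4 = 316
b(7) = 2 × 316 + 4 = 636
b(8) = 2 × 636 + 4 = 1276

1276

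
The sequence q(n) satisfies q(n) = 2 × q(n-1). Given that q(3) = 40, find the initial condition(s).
In general q(n) = 2ⁿ · q(0). At n = 3: q(0) = q(3) / 2^3 = 40 / 8 = 5.

q(0) = 5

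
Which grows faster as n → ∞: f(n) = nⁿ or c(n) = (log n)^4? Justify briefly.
Comparing growth rates:
Growth-rate hierarchy: log n ≺ any polynomial ≺ any exponential cⁿ (c>1) ≺ n! ≺ nⁿ.
super-exponential nⁿ dominates polylogarithmic (log n)^4 asymptotically.

f(n) grows faster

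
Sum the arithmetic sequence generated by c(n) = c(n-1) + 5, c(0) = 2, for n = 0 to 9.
Computing the sequence terms: 2, 7, 12, 17, 22, 27, 32, 37, 42, 47
Adding these values together:

245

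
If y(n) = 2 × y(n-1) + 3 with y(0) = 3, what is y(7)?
Computing step by step:
y(0) = 3
y(1) = 2 × 3 + 3 = 9
y(2) = 2 × 9 + 3 = 21
y(3) = 2 × 21 + 3 = 45
y(4) = 2 × 45 + 3 = 93
y(5) = 2 × 93 + 3 = 189
y(6) = 2 × 189 + 3 = 381
y(7) = 2 × 381 + 3 = 765

765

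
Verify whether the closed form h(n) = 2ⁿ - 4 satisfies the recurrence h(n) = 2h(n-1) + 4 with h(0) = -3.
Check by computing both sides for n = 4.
From the recurrence with h(0) = -3:
  h(0) = -3, h(1) = -2, h(2) = 0, h(3) = 4, h(4) = 12
  so the recurrence gives h(4) = 12.
From the proposed closed form h(n) = 2ⁿ - 4:
  h(4) = 12.
Both sides give 12 at n = 4, and the initial condition(s) match, so the closed form is consistent.

Yes, the closed form is correct.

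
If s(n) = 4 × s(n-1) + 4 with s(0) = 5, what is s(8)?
Computing step by step:
s(0) = 5
s(1) = 4 × 5 + 4 = 24
s(2) = 4 × 24 + 4 = 100
s(3) = 4 × 100 + 4 = 404
s(4) = 4 × 404 + 4 = 1620
s(5) = 4 × 1620 + 4 = 6484
s(6) = 4 × 6484 + 4 = 25940
s(7) = 4 × 25940 + 4 = 103764
s(8) = 4 × 103764 + 4 = 415060

415060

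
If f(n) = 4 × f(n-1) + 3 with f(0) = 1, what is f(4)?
Computing step by step:
f(0) = 1
f(1) = 4 × 1 + 3 = 7
f(2) = 4 × 7 + 3 = 31
f(3) = 4 × 31 + 3 = 127
f(4) = 4 × 127 + 3 = 511

511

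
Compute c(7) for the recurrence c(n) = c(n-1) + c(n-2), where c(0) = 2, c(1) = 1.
Computing the sequence terms:
2, 1, 3, 4, 7, 11, 18, 29

29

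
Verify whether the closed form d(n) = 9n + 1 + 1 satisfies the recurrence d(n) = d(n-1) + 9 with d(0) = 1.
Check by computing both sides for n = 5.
From the recurrence with d(0) = 1:
  d(0) = 1, d(1) = 10, d(2) = 19, d(3) = 28, d(4) = 37, d(5) = 46
  so the recurrence gives d(5) = 46.
From the proposed closed form d(n) = 9n + 1 + 1:
  d(5) = 47.
The recurrence gives 46 but the closed form gives 47, so the closed form does not satisfy the recurrence.

No, the closed form is incorrect.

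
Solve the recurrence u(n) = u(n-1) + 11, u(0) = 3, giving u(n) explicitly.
Recurrence: u(n) = u(n-1) + 11, initial: u(0) = 3.
Each step adds 11, so u(n) = u(0) + 11n = 11n + 3.

u(n) = 11n + 3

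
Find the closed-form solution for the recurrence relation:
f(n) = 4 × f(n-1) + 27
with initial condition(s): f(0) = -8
Recurrence: f(n) = 4 × f(n-1) + 27, initial: f(0) = -8.
Try f(n) = A·4ⁿ + C. Substituting: A·4ⁿ + C = 4(A·4ⁿ⁻¹ + C) + 27 = A·4ⁿ + 4C + 27, so C = 4C + 27, giving C = -9. Then f(0) = A - 9 = -8 gives A = 1.

f(n) = 4ⁿ - 9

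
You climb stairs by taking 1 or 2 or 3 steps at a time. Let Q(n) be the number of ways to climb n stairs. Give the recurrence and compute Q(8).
Condition on the size of the last step (1 to 3): before it there were n-1, …, n-3 stairs climbed, and these cases are disjoint, so Q(n) = Q(n-1) + Q(n-2) + Q(n-3) (order-3 linear recurrence).
Initial conditions by direct count (compositions of i into parts ≤ 3): Q(1) = 1; Q(2) = 2; Q(3) = 4.
Iterating the recurrence: Q(4) = 7, Q(5) = 13, Q(6) = 24, Q(7) = 44, Q(8) = 81.

Q(n) = Q(n-1) + Q(n-2) + Q(n-3), Q(1) = 1, Q(2) = 2, Q(3) = 4; Q(8) = 81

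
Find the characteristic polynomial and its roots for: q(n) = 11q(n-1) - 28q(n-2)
Substitute q(n) = rⁿ and divide through by rⁿ⁻²: r² - 11r + 28 = 0
Factor: (r - 4)(r - 7) = 0, so r = 4, 7.
General solution: q(n) = A·4ⁿ + B·7ⁿ

Characteristic: r² - 11r + 28 = 0, Roots: r = 4, 7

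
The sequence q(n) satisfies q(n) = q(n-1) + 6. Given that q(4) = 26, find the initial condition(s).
q(4) = q(0) + 4·6, so q(0) = 26 - 24 = 2.

q(0) = 2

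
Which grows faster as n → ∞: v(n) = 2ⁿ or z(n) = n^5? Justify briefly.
Comparing growth rates:
Growth-rate hierarchy: log n ≺ any polynomial ≺ any exponential cⁿ (c>1) ≺ n! ≺ nⁿ.
exponential base 2 dominates polynomial degree 5 asymptotically.

v(n) grows faster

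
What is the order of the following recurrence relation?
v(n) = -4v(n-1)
The order is the largest lag k for which v(n-k) appears. Here the deepest term is v(n-1), so the order is 1.

Order 1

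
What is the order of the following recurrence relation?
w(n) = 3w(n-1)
The order is the largest lag k for which w(n-k) appears. Here the deepest term is w(n-1), so the order is 1.

Order 1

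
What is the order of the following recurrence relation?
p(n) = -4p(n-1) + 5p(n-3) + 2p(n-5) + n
The order is the largest lag k for which p(n-k) appears. Here the deepest term is p(n-5) (the n term is non-homogeneous and does not affect the order), so the order is 5.

Order 5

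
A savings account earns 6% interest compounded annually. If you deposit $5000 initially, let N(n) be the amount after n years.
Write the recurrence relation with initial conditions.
Each year the balance grows by 6%, i.e. is multiplied by 1 + 6/100 = 1.06, so N(n) = 1.06 × N(n-1). The initial deposit gives N(0) = 5000.
Unrolling gives the closed form N(n) = 5000 × (1.06)ⁿ.

N(n) = 1.06 × N(n-1), N(0) = 5000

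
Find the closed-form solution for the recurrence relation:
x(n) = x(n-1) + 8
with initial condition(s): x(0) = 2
Recurrence: x(n) = x(n-1) + 8, initial: x(0) = 2.
Each step adds 8, so x(n) = x(0) + 8n = 8n + 2.

x(n) = 8n + 2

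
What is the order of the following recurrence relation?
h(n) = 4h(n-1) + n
The order is the largest lag k for which h(n-k) appears. Here the deepest term is h(n-1) (the n term is non-homogeneous and does not affect the order), so the order is 1.

Order 1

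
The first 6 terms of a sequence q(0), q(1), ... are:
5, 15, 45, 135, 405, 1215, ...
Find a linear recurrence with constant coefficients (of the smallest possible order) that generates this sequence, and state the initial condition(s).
Look for the lowest-order linear relation among consecutive terms.
Observation: each term is 3× the previous.
Check at n=2: 3·15 = 45. ✓

q(n) = 3 × q(n-1), q(0) = 5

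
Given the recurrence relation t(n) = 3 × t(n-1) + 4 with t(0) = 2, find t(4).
Computing step by step:
t(0) = 2
t(1) = 3 × 2 + 4 = 10
t(2) = 3 × 10 + 4 = 34
t(3) = 3 × 34 + 4 = 106
t(4) = 3 × 106 + 4 = 322

322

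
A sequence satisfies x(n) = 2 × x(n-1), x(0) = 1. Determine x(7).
Computing step by step:
x(0) = 1
x(1) = 2 × 1 = 2
x(2) = 2 × 2 = 4
x(3) = 2 × 4 = 8
x(4) = 2 × 8 = 16
x(5) = 2 × 16 = 32
x(6) = 2 × 32 = 64
x(7) = 2 × 64 = 128

128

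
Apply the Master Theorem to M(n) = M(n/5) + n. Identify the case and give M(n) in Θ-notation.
Master Theorem template: M(n) = a·M(n/b) + f(n).
Here: a=1, b=5, f(n)=n
Compute log_b(a) = log_5(1) = 0.
f(n) = n = Ω(n^(0+ε)) with ε = 1, and the regularity condition holds (a·f(n/b) = (a/b^1)·f(n) with a/b^1 = 5^-1 < 1). Case 3: M(n) = Θ(f(n)) = Θ(n).

Case 3: M(n) = Θ(n)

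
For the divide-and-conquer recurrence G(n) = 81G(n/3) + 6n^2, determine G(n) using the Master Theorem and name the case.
Master Theorem template: G(n) = a·G(n/b) + f(n).
Here: a=81, b=3, f(n)=6n^2
Compute log_b(a) = log_3(81) = 4.
f(n) = 6n^2 = O(n^(4-ε)) with ε = 2. Case 1: G(n) = Θ(n^log_b(a)) = Θ(n^4).

Case 1: G(n) = Θ(n^4)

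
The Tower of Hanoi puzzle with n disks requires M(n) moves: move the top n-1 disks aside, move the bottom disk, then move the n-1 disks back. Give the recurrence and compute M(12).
Moving n disks = move the top n-1 disks aside (M(n-1) moves) + move the largest disk (1 move) + move the n-1 disks back on top (M(n-1) moves), so M(n) = 2M(n-1) + 1, with M(1) = 1 (a single disk takes one move).
First terms: 1, 3, 7, 15, 31, 63, … — each is one less than a power of 2. Indeed M(n) + 1 = 2(M(n-1) + 1) with M(1) + 1 = 2, so M(n) + 1 = 2ⁿ and M(n) = 2ⁿ - 1.
Hence M(12) = 2^12 - 1 = 4096 - 1 = 4095.

M(n) = 2M(n-1) + 1, M(1) = 1; M(12) = 4095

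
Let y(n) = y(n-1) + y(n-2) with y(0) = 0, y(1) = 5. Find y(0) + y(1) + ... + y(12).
Computing the sequence terms: 0, 5, 5, 10, 15, 25, 40, 65, 105, 170, 275, 445, 720
Adding these values together:

1880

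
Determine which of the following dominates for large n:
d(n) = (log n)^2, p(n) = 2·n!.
Comparing growth rates:
Growth-rate hierarchy: log n ≺ any polynomial ≺ any exponential cⁿ (c>1) ≺ n! ≺ nⁿ.
factorial dominates polylogarithmic (log n)^2 asymptotically.

p(n) grows faster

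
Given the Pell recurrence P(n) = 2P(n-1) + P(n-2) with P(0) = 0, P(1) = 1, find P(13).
Computing the sequence terms:
0, 1, 2, 5, 12, 29, 70, 169, 408, 985, 2378, 5741, 13860, 33461

33461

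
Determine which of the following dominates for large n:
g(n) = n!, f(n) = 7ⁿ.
Comparing growth rates:
Growth-rate hierarchy: log n ≺ any polynomial ≺ any exponential cⁿ (c>1) ≺ n! ≺ nⁿ.
factorial dominates exponential base 7 asymptotically.

g(n) grows faster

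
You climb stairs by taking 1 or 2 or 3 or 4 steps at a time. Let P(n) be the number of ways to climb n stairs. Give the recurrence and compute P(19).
Condition on the size of the last step (1 to 4): before it there were n-1, …, n-4 stairs climbed, and these cases are disjoint, so P(n) = P(n-1) + P(n-2) + P(n-3) + P(n-4) (order-4 linear recurrence).
Initial conditions by direct count (compositions of i into parts ≤ 4): P(1) = 1; P(2) = 2; P(3) = 4; P(4) = 8.
Iterating the recurrence: P(5) = 15, P(6) = 29, P(7) = 56, P(8) = 108, P(9) = 208, P(10) = 401, P(11) = 773, P(12) = 1490, P(13) = 2872, P(14) = 5536, P(15) = 10671, P(16) = 20569, P(17) = 39648, P(18) = 76424, P(19) = 147312.

P(n) = P(n-1) + P(n-2) + P(n-3) + P(n-4), P(1) = 1, P(2) = 2, P(3) = 4, P(4) = 8; P(19) = 147312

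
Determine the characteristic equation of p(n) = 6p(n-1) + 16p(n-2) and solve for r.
Substitute p(n) = rⁿ and divide through by rⁿ⁻²: r² - 6r - 16 = 0
Factor: (r + 2)(r - 8) = 0, so r = -2, 8.
General solution: p(n) = A·(-2)ⁿ + B·8ⁿ

Characteristic: r² - 6r - 16 = 0, Roots: r = -2, 8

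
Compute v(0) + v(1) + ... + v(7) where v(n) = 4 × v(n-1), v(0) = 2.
Computing the sequence terms: 2, 8, 32, 128, 512, 2048, 8192, 32768
Adding these values together:

43690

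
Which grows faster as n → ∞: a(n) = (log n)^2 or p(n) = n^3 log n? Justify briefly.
Comparing growth rates:
Growth-rate hierarchy: log n ≺ any polynomial ≺ any exponential cⁿ (c>1) ≺ n! ≺ nⁿ.
polynomial degree 3 (with log factor) dominates polylogarithmic (log n)^2 asymptotically.

p(n) grows faster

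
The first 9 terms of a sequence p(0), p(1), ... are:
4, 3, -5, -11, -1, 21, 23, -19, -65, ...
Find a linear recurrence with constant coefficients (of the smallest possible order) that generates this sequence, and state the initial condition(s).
Look for the lowest-order linear relation among consecutive terms.
Observation: p(n) - 1·p(n-1) - (-2)·p(n-2) = 0 holds for the shown terms, and no order-1 relation p(n) = α·p(n-1) + β fits.
Check at n=3: 1·-5 + (-2)·3 = -11. ✓

p(n) = p(n-1) - 2p(n-2), p(0) = 4, p(1) = 3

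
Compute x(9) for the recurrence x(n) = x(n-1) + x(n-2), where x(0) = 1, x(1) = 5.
Computing the sequence terms:
1, 5, 6, 11, 17, 28, 45, 73, 118, 191

191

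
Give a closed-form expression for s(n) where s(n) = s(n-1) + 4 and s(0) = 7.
Recurrence: s(n) = s(n-1) + 4, initial: s(0) = 7.
Each step adds 4, so s(n) = s(0) + 4n = 4n + 7.

s(n) = 4n + 7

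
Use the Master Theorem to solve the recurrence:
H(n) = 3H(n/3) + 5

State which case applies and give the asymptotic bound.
Master Theorem template: H(n) = a·H(n/b) + f(n).
Here: a=3, b=3, f(n)=5
Compute log_b(a) = log_3(3) = 1.
f(n) = 5 = O(n^(1-ε)) with ε = 1. Case 1: H(n) = Θ(n^log_b(a)) = Θ(n).

Case 1: H(n) = Θ(n)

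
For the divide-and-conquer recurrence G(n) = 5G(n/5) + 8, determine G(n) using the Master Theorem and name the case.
Master Theorem template: G(n) = a·G(n/b) + f(n).
Here: a=5, b=5, f(n)=8
Compute log_b(a) = log_5(5) = 1.
f(n) = 8 = O(n^(1-ε)) with ε = 1. Case 1: G(n) = Θ(n^log_b(a)) = Θ(n).

Case 1: G(n) = Θ(n)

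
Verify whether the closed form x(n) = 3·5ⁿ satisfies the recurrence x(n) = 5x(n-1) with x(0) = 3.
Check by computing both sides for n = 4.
From the recurrence with x(0) = 3:
  x(0) = 3, x(1) = 15, x(2) = 75, x(3) = 375, x(4) = 1875
  so the recurrence gives x(4) = 1875.
From the proposed closed form x(n) = 3·5ⁿ:
  x(4) = 1875.
Both sides give 1875 at n = 4, and the initial condition(s) match, so the closed form is consistent.

Yes, the closed form is correct.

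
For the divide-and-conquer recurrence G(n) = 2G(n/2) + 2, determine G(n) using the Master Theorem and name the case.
Master Theorem template: G(n) = a·G(n/b) + f(n).
Here: a=2, b=2, f(n)=2
Compute log_b(a) = log_2(2) = 1.
f(n) = 2 = O(n^(1-ε)) with ε = 1. Case 1: G(n) = Θ(n^log_b(a)) = Θ(n).

Case 1: G(n) = Θ(n)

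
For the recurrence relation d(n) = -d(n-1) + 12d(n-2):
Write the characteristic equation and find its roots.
Substitute d(n) = rⁿ and divide through by rⁿ⁻²: r² + r - 12 = 0
Factor: (r - 3)(r + 4) = 0, so r = 3, -4.
General solution: d(n) = A·3ⁿ + B·(-4)ⁿ

Characteristic: r² + r - 12 = 0, Roots: r = 3, -4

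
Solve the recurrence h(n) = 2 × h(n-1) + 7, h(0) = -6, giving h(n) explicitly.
Recurrence: h(n) = 2 × h(n-1) + 7, initial: h(0) = -6.
Try h(n) = A·2ⁿ + C. Substituting: A·2ⁿ + C = 2(A·2ⁿ⁻¹ + C) + 7 = A·2ⁿ + 2C + 7, so C = 2C + 7, giving C = -7. Then h(0) = A - 7 = -6 gives A = 1.

h(n) = 2ⁿ - 7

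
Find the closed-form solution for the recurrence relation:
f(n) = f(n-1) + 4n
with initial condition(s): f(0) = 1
Recurrence: f(n) = f(n-1) + 4n, initial: f(0) = 1.
Telescoping: f(n) = f(0) + 4·Σᵢ₌₁ⁿ i = 1 + 4·n(n+1)/2.

f(n) = 4·n(n+1)/2 + 1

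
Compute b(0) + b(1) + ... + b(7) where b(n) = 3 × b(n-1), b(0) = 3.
Computing the sequence terms: 3, 9, 27, 81, 243, 729, 2187, 6561
Adding these values together:

9840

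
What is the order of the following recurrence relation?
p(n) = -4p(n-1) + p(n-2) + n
The order is the largest lag k for which p(n-k) appears. Here the deepest term is p(n-2) (the n term is non-homogeneous and does not affect the order), so the order is 2.

Order 2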